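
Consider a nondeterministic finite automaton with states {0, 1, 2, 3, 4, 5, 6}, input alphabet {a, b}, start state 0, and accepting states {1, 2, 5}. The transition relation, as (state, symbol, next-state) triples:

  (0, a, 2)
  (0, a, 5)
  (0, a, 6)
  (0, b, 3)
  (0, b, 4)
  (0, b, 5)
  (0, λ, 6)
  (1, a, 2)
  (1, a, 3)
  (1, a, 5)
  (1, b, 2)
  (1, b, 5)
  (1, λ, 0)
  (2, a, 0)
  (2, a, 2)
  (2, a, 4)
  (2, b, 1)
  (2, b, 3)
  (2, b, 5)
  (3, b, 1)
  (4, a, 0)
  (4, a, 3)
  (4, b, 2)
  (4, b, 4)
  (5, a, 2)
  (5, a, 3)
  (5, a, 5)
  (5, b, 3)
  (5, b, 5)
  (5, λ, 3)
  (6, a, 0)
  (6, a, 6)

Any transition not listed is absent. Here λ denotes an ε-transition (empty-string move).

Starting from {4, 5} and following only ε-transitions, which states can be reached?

{3, 4, 5}

Begin with {4, 5}.
ε-move 5 → 3; add 3.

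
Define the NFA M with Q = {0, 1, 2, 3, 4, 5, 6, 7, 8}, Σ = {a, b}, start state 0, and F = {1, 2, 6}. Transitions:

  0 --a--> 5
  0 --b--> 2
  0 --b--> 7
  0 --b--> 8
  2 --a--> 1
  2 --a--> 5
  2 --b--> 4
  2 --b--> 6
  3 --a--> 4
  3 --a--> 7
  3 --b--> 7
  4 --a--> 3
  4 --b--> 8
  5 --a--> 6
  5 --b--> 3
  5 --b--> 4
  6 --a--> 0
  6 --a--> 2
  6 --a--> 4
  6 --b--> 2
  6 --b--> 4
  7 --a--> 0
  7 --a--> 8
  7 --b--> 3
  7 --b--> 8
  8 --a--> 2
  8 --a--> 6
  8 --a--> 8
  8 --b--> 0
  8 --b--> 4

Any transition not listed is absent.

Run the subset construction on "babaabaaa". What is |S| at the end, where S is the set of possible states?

Start in {0}.
Read 'b': 0→{2, 7, 8}; now {2, 7, 8}.
Read 'a': 2→{1, 5}, 7→{0, 8}, 8→{2, 6, 8}; now {0, 1, 2, 5, 6, 8}.
Read 'b': 0→{2, 7, 8}, 1→∅, 2→{4, 6}, 5→{3, 4}, 6→{2, 4}, 8→{0, 4}; now {0, 2, 3, 4, 6, 7, 8}.
Read 'a': 0→{5}, 2→{1, 5}, 3→{4, 7}, 4→{3}, 6→{0, 2, 4}, 7→{0, 8}, 8→{2, 6, 8}; now {0, 1, 2, 3, 4, 5, 6, 7, 8}.
Read 'a': 0→{5}, 1→∅, 2→{1, 5}, 3→{4, 7}, 4→{3}, 5→{6}, 6→{0, 2, 4}, 7→{0, 8}, 8→{2, 6, 8}; now {0, 1, 2, 3, 4, 5, 6, 7, 8}.
Read 'b': 0→{2, 7, 8}, 1→∅, 2→{4, 6}, 3→{7}, 4→{8}, 5→{3, 4}, 6→{2, 4}, 7→{3, 8}, 8→{0, 4}; now {0, 2, 3, 4, 6, 7, 8}.
Read 'a': 0→{5}, 2→{1, 5}, 3→{4, 7}, 4→{3}, 6→{0, 2, 4}, 7→{0, 8}, 8→{2, 6, 8}; now {0, 1, 2, 3, 4, 5, 6, 7, 8}.
Read 'a': 0→{5}, 1→∅, 2→{1, 5}, 3→{4, 7}, 4→{3}, 5→{6}, 6→{0, 2, 4}, 7→{0, 8}, 8→{2, 6, 8}; now {0, 1, 2, 3, 4, 5, 6, 7, 8}.
Read 'a': 0→{5}, 1→∅, 2→{1, 5}, 3→{4, 7}, 4→{3}, 5→{6}, 6→{0, 2, 4}, 7→{0, 8}, 8→{2, 6, 8}; now {0, 1, 2, 3, 4, 5, 6, 7, 8}.
That set has 9 states.

9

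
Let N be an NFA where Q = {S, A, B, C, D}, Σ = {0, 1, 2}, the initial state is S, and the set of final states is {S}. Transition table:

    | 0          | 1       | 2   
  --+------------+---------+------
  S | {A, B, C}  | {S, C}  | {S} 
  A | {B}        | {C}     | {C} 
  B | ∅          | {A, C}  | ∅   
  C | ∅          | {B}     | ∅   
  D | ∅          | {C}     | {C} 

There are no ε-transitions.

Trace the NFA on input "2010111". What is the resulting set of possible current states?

{A, B, C}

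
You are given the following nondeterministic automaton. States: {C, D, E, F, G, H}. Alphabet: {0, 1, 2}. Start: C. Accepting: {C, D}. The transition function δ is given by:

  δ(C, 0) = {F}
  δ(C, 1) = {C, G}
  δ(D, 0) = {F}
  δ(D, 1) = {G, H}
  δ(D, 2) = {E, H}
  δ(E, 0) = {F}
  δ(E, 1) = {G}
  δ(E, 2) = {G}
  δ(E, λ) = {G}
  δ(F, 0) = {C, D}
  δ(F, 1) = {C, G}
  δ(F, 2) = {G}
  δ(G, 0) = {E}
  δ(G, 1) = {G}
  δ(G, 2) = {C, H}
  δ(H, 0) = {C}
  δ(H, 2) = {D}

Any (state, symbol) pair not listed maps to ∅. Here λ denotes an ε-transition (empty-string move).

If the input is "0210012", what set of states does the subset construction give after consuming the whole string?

{C, H}

Start in {C}.
Read '0': {C} → {F}.
Read '2': {F} → {G}.
Read '1': {G} → {G}.
Read '0': {G} → {E, G}.
Read '0': {E, G} → {E, F, G}.
Read '1': {E, F, G} → {C, G}.
Read '2': {C, G} → {C, H}.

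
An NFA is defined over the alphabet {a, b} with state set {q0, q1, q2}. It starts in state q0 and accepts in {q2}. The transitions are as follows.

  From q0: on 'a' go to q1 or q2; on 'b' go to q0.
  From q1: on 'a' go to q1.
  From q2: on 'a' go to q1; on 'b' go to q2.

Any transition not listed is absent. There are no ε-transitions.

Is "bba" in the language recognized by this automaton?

Start in {q0}.
Read 'b': {q0} → {q0}.
Read 'b': {q0} → {q0}.
Read 'a': {q0} → {q1, q2}.
The final set {q1, q2} contains the accepting state q2.

Yes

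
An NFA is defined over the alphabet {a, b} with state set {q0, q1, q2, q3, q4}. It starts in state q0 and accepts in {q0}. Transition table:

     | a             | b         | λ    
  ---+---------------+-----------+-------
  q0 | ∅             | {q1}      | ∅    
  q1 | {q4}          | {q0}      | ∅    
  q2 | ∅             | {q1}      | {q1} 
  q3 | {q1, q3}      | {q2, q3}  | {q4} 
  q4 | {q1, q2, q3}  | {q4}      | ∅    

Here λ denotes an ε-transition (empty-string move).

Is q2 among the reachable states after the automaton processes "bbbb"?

No

Start in {q0}.
Read 'b': q0→{q1}; now {q1}.
Read 'b': q1→{q0}; now {q0}.
Read 'b': q0→{q1}; now {q1}.
Read 'b': q1→{q0}; now {q0}.
State q2 is not in {q0}.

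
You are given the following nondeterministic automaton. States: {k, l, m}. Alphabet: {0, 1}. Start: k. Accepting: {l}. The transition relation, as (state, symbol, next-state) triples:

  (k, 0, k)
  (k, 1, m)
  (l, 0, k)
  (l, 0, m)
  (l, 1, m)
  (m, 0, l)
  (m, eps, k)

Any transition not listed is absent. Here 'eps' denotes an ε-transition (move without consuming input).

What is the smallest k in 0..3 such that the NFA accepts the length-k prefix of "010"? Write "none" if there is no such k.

Start in {k}.
Read '0': {k} → {k}.
Read '1': {k} → {k, m}.
Read '0': {k, m} → {k, l}.
None of the earlier sets intersect F, but {k, l} does.

3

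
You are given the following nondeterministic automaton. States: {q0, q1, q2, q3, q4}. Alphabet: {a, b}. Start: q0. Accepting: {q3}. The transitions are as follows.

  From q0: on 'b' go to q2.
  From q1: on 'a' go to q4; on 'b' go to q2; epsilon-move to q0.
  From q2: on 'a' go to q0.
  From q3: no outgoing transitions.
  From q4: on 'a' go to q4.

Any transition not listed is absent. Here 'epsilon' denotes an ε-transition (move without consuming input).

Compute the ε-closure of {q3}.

Begin with {q3}.
No ε-moves leave this set, so the closure equals the set itself.

{q3}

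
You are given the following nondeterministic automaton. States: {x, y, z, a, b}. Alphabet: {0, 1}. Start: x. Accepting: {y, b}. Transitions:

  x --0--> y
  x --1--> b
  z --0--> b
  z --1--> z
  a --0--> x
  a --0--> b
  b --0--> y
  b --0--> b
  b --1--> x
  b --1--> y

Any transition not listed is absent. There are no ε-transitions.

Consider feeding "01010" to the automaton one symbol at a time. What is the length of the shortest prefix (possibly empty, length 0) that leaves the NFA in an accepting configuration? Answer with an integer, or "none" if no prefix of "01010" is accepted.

1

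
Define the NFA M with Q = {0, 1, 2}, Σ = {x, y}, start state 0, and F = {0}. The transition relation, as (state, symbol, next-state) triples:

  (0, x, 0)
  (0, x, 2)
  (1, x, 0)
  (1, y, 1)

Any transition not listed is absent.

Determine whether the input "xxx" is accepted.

Yes

Start in {0}.
Read 'x': 0→{0, 2}; now {0, 2}.
Read 'x': 0→{0, 2}, 2→∅; now {0, 2}.
Read 'x': 0→{0, 2}, 2→∅; now {0, 2}.
The final set {0, 2} contains the accepting state 0.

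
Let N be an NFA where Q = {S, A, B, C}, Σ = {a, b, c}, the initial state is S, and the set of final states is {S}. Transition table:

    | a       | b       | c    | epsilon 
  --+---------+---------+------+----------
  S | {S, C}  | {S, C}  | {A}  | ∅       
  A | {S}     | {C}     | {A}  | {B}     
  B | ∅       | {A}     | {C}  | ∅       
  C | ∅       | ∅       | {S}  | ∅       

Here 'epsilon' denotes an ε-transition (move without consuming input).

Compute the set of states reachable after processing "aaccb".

Start in {S}.
Read 'a': S→{S, C}; now {S, C}.
Read 'a': S→{S, C}, C→∅; now {S, C}.
Read 'c': S→{A}, C→{S}; union {S, A}; ε-closure = {S, A, B}.
Read 'c': S→{A}, A→{A}, B→{C}; union {A, C}; ε-closure = {A, B, C}.
Read 'b': A→{C}, B→{A}, C→∅; union {A, C}; ε-closure = {A, B, C}.

{A, B, C}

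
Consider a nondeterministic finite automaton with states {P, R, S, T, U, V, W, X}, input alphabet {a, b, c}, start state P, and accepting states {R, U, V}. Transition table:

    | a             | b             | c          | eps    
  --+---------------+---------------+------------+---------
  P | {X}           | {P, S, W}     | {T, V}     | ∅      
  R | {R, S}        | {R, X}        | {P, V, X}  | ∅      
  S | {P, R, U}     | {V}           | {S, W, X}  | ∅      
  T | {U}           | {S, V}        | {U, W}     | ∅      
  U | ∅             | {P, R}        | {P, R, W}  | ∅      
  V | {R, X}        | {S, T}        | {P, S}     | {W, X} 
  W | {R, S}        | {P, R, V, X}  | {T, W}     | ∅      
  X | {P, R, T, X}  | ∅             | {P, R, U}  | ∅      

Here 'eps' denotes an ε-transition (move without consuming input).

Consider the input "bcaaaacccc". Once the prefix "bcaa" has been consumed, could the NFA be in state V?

Start in {P}.
Read 'b': P→{P, S, W}; now {P, S, W}.
Read 'c': P→{T, V}, S→{S, W, X}, W→{T, W}; now {S, T, V, W, X}.
Read 'a': S→{P, R, U}, T→{U}, V→{R, X}, W→{R, S}, X→{P, R, T, X}; now {P, R, S, T, U, X}.
Read 'a': P→{X}, R→{R, S}, S→{P, R, U}, T→{U}, U→∅, X→{P, R, T, X}; now {P, R, S, T, U, X}.
State V is not in {P, R, S, T, U, X}.

No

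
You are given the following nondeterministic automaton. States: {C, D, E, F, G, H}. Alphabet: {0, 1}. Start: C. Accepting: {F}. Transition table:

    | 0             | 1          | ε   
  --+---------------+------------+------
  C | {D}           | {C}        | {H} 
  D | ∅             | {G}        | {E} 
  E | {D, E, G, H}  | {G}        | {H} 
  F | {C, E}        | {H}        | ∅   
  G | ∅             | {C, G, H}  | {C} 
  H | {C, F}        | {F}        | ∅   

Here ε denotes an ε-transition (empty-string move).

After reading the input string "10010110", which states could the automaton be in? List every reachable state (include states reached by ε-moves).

{C, D, E, F, H}

Start: ε-closure({C}) = {C, H}.
Read '1': C→{C}, H→{F}; union {C, F}; ε-closure = {C, F, H}.
Read '0': C→{D}, F→{C, E}, H→{C, F}; union {C, D, E, F}; ε-closure = {C, D, E, F, H}.
Read '0': C→{D}, D→∅, E→{D, E, G, H}, F→{C, E}, H→{C, F}; now {C, D, E, F, G, H}.
Read '1': C→{C}, D→{G}, E→{G}, F→{H}, G→{C, G, H}, H→{F}; now {C, F, G, H}.
Read '0': C→{D}, F→{C, E}, G→∅, H→{C, F}; union {C, D, E, F}; ε-closure = {C, D, E, F, H}.
Read '1': C→{C}, D→{G}, E→{G}, F→{H}, H→{F}; now {C, F, G, H}.
Read '1': C→{C}, F→{H}, G→{C, G, H}, H→{F}; now {C, F, G, H}.
Read '0': C→{D}, F→{C, E}, G→∅, H→{C, F}; union {C, D, E, F}; ε-closure = {C, D, E, F, H}.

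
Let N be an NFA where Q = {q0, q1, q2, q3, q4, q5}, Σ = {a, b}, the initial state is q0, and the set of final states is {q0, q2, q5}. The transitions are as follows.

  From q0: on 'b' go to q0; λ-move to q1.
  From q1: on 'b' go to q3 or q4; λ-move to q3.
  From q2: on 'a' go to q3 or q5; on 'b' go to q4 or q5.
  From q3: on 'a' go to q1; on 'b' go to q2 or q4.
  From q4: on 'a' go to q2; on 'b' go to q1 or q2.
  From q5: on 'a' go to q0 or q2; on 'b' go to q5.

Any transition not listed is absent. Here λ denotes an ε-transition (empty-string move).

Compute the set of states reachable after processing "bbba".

{q0, q1, q2, q3, q5}

Start: ε-closure({q0}) = {q0, q1, q3}.
Read 'b': q0→{q0}, q1→{q3, q4}, q3→{q2, q4}; union {q0, q2, q3, q4}; ε-closure = {q0, q1, q2, q3, q4}.
Read 'b': q0→{q0}, q1→{q3, q4}, q2→{q4, q5}, q3→{q2, q4}, q4→{q1, q2}; now {q0, q1, q2, q3, q4, q5}.
Read 'b': q0→{q0}, q1→{q3, q4}, q2→{q4, q5}, q3→{q2, q4}, q4→{q1, q2}, q5→{q5}; now {q0, q1, q2, q3, q4, q5}.
Read 'a': q0→∅, q1→∅, q2→{q3, q5}, q3→{q1}, q4→{q2}, q5→{q0, q2}; now {q0, q1, q2, q3, q5}.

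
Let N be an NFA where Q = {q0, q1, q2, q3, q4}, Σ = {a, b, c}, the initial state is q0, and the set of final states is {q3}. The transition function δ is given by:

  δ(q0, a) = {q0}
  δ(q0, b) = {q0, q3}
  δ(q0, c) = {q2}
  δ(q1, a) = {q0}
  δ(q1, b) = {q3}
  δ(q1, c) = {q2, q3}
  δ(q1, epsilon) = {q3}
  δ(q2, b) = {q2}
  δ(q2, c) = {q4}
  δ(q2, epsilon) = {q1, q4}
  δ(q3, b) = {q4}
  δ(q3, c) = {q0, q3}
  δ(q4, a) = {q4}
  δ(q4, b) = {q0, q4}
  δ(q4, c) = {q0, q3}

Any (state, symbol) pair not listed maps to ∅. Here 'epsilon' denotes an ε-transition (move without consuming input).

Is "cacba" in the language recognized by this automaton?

Start in {q0}.
Read 'c': q0→{q2}; union {q2}; ε-closure = {q1, q2, q3, q4}.
Read 'a': q1→{q0}, q2→∅, q3→∅, q4→{q4}; now {q0, q4}.
Read 'c': q0→{q2}, q4→{q0, q3}; union {q0, q2, q3}; ε-closure = {q0, q1, q2, q3, q4}.
Read 'b': q0→{q0, q3}, q1→{q3}, q2→{q2}, q3→{q4}, q4→{q0, q4}; union {q0, q2, q3, q4}; ε-closure = {q0, q1, q2, q3, q4}.
Read 'a': q0→{q0}, q1→{q0}, q2→∅, q3→∅, q4→{q4}; now {q0, q4}.
The final set {q0, q4} contains no accepting state.

No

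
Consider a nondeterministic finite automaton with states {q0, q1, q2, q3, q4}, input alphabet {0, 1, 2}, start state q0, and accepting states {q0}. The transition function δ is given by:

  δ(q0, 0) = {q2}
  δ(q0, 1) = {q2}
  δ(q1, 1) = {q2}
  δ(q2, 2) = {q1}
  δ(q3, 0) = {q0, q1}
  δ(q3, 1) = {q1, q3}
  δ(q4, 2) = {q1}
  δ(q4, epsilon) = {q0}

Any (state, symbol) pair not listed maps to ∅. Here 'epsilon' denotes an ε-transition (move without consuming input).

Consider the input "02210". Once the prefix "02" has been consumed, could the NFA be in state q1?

Start in {q0}.
Read '0': {q0} → {q2}.
Read '2': {q2} → {q1}.
State q1 is in {q1}.

Yes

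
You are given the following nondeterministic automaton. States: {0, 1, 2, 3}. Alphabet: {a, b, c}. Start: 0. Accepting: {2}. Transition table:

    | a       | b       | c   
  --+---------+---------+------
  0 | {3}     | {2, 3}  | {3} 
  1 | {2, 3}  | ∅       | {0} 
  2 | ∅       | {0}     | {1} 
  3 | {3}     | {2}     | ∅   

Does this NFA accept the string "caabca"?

Start in {0}.
Read 'c': 0→{3}; now {3}.
Read 'a': 3→{3}; now {3}.
Read 'a': 3→{3}; now {3}.
Read 'b': 3→{2}; now {2}.
Read 'c': 2→{1}; now {1}.
Read 'a': 1→{2, 3}; now {2, 3}.
The final set {2, 3} contains the accepting state 2.

Yes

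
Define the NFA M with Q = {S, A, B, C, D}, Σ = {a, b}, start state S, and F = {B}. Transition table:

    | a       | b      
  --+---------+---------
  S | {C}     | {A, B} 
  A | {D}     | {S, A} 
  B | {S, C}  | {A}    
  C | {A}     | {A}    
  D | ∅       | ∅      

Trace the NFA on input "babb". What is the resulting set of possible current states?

{S, A}

Start in {S}.
Read 'b': S→{A, B}; now {A, B}.
Read 'a': A→{D}, B→{S, C}; now {S, C, D}.
Read 'b': S→{A, B}, C→{A}, D→∅; now {A, B}.
Read 'b': A→{S, A}, B→{A}; now {S, A}.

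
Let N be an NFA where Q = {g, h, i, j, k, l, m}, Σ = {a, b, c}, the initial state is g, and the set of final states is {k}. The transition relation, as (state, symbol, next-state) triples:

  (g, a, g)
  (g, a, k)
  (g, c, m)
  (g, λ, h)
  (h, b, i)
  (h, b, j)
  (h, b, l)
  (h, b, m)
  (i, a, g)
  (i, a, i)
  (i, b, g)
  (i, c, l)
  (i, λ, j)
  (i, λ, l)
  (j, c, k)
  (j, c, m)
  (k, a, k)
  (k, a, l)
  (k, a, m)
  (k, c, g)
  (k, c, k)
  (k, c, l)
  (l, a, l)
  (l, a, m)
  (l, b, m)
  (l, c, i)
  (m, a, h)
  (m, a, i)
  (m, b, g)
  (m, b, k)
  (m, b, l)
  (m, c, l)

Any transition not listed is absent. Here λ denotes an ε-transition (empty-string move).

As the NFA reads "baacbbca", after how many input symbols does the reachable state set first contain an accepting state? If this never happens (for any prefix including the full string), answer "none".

Start: ε-closure({g}) = {g, h}.
Read 'b': {g, h} → {i, j, l, m}.
Read 'a': {i, j, l, m} → {g, h, i, j, l, m}.
Read 'a': {g, h, i, j, l, m} → {g, h, i, j, k, l, m}.
None of the earlier sets intersect F, but {g, h, i, j, k, l, m} does.

3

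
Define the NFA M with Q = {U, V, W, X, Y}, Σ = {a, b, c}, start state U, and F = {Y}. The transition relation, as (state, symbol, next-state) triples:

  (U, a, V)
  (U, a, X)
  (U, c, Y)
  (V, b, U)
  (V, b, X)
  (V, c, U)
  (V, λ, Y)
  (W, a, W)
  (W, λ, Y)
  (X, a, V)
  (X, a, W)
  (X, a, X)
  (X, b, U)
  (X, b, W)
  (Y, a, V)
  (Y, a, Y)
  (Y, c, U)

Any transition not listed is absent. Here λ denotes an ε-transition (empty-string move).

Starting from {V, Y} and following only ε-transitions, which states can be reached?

Begin with {V, Y}.
No ε-moves leave this set, so the closure equals the set itself.

{V, Y}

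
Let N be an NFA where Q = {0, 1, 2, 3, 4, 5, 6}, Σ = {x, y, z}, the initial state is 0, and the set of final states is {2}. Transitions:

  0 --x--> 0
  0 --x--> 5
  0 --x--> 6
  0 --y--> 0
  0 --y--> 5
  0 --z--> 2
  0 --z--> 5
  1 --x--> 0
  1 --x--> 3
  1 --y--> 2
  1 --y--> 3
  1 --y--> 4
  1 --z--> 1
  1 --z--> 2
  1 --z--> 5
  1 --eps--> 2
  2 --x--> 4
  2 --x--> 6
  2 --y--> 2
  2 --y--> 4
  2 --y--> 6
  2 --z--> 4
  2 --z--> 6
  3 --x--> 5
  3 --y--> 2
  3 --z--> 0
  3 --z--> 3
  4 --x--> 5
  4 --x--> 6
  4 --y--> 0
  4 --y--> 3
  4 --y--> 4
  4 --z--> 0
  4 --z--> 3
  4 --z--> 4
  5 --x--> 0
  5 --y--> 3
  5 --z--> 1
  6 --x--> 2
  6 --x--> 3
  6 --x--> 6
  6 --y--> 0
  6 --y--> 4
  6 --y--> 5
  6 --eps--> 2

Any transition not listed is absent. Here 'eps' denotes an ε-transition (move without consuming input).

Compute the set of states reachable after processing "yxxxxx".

Start in {0}.
Read 'y': {0} → {0, 5}.
Read 'x': {0, 5} → {0, 2, 5, 6}.
Read 'x': {0, 2, 5, 6} → {0, 2, 3, 4, 5, 6}.
Read 'x': {0, 2, 3, 4, 5, 6} → {0, 2, 3, 4, 5, 6}.
Read 'x': {0, 2, 3, 4, 5, 6} → {0, 2, 3, 4, 5, 6}.
Read 'x': {0, 2, 3, 4, 5, 6} → {0, 2, 3, 4, 5, 6}.

{0, 2, 3, 4, 5, 6}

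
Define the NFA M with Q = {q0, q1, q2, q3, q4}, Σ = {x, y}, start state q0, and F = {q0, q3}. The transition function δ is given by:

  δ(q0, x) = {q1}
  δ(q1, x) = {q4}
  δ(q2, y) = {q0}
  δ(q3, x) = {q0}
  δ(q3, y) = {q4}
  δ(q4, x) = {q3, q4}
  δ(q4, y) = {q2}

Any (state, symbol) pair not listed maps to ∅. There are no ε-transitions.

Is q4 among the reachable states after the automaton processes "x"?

Start in {q0}.
Read 'x': q0→{q1}; now {q1}.
State q4 is not in {q1}.

No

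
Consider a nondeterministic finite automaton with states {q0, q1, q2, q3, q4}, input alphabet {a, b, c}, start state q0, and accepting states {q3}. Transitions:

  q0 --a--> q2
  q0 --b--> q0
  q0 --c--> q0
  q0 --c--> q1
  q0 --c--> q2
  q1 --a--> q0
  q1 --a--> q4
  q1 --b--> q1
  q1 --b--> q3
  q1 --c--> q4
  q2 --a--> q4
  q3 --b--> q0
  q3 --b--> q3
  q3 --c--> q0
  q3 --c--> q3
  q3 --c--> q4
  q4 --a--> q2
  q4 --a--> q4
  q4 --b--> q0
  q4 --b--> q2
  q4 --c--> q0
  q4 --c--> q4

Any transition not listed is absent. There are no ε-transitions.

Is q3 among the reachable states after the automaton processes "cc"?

Start in {q0}.
Read 'c': q0→{q0, q1, q2}; now {q0, q1, q2}.
Read 'c': q0→{q0, q1, q2}, q1→{q4}, q2→∅; now {q0, q1, q2, q4}.
State q3 is not in {q0, q1, q2, q4}.

No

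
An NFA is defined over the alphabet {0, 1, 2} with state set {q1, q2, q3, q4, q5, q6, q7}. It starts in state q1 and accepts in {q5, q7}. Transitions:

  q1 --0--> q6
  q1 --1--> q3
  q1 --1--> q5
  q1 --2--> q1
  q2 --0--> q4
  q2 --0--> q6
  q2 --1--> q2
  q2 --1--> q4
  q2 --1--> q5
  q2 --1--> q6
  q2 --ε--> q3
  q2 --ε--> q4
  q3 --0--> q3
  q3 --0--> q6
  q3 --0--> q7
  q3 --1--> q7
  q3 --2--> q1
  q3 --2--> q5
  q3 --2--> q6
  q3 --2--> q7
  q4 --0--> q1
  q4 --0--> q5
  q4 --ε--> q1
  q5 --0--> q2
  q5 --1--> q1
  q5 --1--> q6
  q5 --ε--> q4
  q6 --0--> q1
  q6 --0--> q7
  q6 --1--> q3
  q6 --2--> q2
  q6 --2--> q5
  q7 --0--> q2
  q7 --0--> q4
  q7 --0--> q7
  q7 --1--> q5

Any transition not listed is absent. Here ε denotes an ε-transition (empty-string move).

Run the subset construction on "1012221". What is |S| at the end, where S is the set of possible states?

7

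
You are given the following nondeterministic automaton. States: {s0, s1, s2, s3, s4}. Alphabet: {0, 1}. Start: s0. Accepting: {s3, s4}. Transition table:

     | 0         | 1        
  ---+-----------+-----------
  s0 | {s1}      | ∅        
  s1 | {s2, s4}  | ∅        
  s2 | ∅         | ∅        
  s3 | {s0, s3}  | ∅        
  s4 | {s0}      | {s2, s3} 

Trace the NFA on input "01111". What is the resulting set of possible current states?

Start in {s0}.
Read '0': s0→{s1}; now {s1}.
Read '1': s1→∅; now ∅.
The set is empty and remains empty for the remaining 3 symbols.

∅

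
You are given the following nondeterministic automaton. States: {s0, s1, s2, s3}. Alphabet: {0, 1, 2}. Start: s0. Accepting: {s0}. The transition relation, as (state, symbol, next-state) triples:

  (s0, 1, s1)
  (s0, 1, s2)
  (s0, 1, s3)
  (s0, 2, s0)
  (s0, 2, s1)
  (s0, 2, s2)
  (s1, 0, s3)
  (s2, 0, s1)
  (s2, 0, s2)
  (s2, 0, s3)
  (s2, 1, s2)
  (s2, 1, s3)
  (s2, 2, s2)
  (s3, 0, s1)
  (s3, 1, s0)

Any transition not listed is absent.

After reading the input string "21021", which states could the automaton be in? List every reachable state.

Start in {s0}.
Read '2': s0→{s0, s1, s2}; now {s0, s1, s2}.
Read '1': s0→{s1, s2, s3}, s1→∅, s2→{s2, s3}; now {s1, s2, s3}.
Read '0': s1→{s3}, s2→{s1, s2, s3}, s3→{s1}; now {s1, s2, s3}.
Read '2': s1→∅, s2→{s2}, s3→∅; now {s2}.
Read '1': s2→{s2, s3}; now {s2, s3}.

{s2, s3}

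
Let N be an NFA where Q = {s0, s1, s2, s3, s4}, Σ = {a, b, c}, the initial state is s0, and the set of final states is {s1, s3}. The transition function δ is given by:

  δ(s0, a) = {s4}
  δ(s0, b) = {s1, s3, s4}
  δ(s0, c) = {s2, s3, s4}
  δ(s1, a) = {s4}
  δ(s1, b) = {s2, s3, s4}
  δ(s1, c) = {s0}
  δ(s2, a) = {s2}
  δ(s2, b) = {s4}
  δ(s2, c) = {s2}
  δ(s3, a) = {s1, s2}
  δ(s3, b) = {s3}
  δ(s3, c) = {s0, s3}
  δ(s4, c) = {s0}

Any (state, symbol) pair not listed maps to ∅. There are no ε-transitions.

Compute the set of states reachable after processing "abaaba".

∅

Start in {s0}.
Read 'a': {s0} → {s4}.
Read 'b': {s4} → ∅.
The set is empty and remains empty for the remaining 4 symbols.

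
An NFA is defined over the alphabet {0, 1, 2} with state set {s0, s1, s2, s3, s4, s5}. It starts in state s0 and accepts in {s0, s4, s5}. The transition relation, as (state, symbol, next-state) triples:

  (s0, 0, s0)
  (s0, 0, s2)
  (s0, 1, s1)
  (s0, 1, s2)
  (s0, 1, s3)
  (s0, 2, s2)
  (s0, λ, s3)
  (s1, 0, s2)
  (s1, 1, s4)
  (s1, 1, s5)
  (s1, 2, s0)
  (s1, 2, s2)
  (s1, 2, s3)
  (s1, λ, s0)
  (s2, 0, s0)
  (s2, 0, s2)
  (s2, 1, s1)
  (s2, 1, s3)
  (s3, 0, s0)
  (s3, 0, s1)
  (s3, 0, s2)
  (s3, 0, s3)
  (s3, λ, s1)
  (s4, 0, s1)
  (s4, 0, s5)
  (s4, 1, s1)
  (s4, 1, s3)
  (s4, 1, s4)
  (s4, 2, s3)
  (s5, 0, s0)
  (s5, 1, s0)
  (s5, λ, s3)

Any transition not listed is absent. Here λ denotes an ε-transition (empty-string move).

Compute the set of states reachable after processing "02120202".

{s0, s1, s2, s3}

Start: ε-closure({s0}) = {s0, s1, s3}.
Read '0': s0→{s0, s2}, s1→{s2}, s3→{s0, s1, s2, s3}; now {s0, s1, s2, s3}.
Read '2': s0→{s2}, s1→{s0, s2, s3}, s2→∅, s3→∅; union {s0, s2, s3}; ε-closure = {s0, s1, s2, s3}.
Read '1': s0→{s1, s2, s3}, s1→{s4, s5}, s2→{s1, s3}, s3→∅; union {s1, s2, s3, s4, s5}; ε-closure = {s0, s1, s2, s3, s4, s5}.
Read '2': s0→{s2}, s1→{s0, s2, s3}, s2→∅, s3→∅, s4→{s3}, s5→∅; union {s0, s2, s3}; ε-closure = {s0, s1, s2, s3}.
Read '0': s0→{s0, s2}, s1→{s2}, s2→{s0, s2}, s3→{s0, s1, s2, s3}; now {s0, s1, s2, s3}.
Read '2': s0→{s2}, s1→{s0, s2, s3}, s2→∅, s3→∅; union {s0, s2, s3}; ε-closure = {s0, s1, s2, s3}.
Read '0': s0→{s0, s2}, s1→{s2}, s2→{s0, s2}, s3→{s0, s1, s2, s3}; now {s0, s1, s2, s3}.
Read '2': s0→{s2}, s1→{s0, s2, s3}, s2→∅, s3→∅; union {s0, s2, s3}; ε-closure = {s0, s1, s2, s3}.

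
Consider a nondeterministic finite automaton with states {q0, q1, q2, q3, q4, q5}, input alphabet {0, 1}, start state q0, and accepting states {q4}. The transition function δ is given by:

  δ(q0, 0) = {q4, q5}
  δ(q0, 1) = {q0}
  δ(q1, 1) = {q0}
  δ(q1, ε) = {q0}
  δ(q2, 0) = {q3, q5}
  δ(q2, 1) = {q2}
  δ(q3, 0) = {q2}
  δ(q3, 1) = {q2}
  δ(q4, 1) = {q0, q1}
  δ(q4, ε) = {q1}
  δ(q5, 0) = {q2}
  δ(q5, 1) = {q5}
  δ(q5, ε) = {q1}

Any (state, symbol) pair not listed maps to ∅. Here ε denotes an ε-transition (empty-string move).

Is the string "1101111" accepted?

No

Start in {q0}.
Read '1': q0→{q0}; now {q0}.
Read '1': q0→{q0}; now {q0}.
Read '0': q0→{q4, q5}; union {q4, q5}; ε-closure = {q0, q1, q4, q5}.
Read '1': q0→{q0}, q1→{q0}, q4→{q0, q1}, q5→{q5}; now {q0, q1, q5}.
Read '1': q0→{q0}, q1→{q0}, q5→{q5}; union {q0, q5}; ε-closure = {q0, q1, q5}.
Read '1': q0→{q0}, q1→{q0}, q5→{q5}; union {q0, q5}; ε-closure = {q0, q1, q5}.
Read '1': q0→{q0}, q1→{q0}, q5→{q5}; union {q0, q5}; ε-closure = {q0, q1, q5}.
The final set {q0, q1, q5} contains no accepting state.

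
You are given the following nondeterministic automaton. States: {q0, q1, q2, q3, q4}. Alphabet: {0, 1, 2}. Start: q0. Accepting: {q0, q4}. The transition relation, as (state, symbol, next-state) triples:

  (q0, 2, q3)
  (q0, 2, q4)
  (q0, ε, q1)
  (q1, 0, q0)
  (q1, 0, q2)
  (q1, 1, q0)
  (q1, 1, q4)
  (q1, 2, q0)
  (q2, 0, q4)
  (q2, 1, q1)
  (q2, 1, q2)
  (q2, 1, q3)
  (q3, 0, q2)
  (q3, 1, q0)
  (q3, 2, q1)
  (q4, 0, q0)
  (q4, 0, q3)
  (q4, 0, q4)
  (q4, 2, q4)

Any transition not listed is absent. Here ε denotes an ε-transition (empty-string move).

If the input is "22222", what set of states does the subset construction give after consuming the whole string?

Start: ε-closure({q0}) = {q0, q1}.
Read '2': q0→{q3, q4}, q1→{q0}; union {q0, q3, q4}; ε-closure = {q0, q1, q3, q4}.
Read '2': q0→{q3, q4}, q1→{q0}, q3→{q1}, q4→{q4}; now {q0, q1, q3, q4}.
Read '2': q0→{q3, q4}, q1→{q0}, q3→{q1}, q4→{q4}; now {q0, q1, q3, q4}.
Read '2': q0→{q3, q4}, q1→{q0}, q3→{q1}, q4→{q4}; now {q0, q1, q3, q4}.
Read '2': q0→{q3, q4}, q1→{q0}, q3→{q1}, q4→{q4}; now {q0, q1, q3, q4}.

{q0, q1, q3, q4}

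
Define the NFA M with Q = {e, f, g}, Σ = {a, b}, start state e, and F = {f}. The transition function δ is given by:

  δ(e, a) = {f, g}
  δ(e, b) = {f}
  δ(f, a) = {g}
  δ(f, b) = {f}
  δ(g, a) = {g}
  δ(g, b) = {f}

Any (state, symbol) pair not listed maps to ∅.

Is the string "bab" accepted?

Yes

Start in {e}.
Read 'b': {e} → {f}.
Read 'a': {f} → {g}.
Read 'b': {g} → {f}.
The final set {f} contains the accepting state f.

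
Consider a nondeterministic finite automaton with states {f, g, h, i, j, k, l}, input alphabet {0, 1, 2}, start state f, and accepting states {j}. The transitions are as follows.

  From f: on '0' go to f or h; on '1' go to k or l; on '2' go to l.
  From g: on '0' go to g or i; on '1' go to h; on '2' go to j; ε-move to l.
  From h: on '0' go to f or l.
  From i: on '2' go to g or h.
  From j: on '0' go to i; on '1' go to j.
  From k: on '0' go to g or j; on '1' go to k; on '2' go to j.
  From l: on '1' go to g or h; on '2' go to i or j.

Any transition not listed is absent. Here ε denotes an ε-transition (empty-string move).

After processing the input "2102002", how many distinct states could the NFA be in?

Start in {f}.
Read '2': f→{l}; now {l}.
Read '1': l→{g, h}; union {g, h}; ε-closure = {g, h, l}.
Read '0': g→{g, i}, h→{f, l}, l→∅; now {f, g, i, l}.
Read '2': f→{l}, g→{j}, i→{g, h}, l→{i, j}; now {g, h, i, j, l}.
Read '0': g→{g, i}, h→{f, l}, i→∅, j→{i}, l→∅; now {f, g, i, l}.
Read '0': f→{f, h}, g→{g, i}, i→∅, l→∅; union {f, g, h, i}; ε-closure = {f, g, h, i, l}.
Read '2': f→{l}, g→{j}, h→∅, i→{g, h}, l→{i, j}; now {g, h, i, j, l}.
That set has 5 states.

5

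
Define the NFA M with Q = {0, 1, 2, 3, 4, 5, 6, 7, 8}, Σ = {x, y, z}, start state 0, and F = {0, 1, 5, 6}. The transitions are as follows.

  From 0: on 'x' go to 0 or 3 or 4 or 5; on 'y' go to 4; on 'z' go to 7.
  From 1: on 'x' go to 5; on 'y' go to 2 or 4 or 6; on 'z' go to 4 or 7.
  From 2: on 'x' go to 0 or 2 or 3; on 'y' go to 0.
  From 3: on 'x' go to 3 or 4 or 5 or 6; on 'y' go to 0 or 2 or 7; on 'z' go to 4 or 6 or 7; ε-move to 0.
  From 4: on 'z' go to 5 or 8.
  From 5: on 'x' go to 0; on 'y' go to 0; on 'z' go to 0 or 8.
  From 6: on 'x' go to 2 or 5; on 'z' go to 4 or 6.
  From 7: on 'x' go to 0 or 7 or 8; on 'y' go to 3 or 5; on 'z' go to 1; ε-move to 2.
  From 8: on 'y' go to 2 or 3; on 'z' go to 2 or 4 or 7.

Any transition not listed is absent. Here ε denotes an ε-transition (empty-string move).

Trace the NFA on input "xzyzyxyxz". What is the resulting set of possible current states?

{0, 1, 2, 4, 5, 6, 7, 8}

Start in {0}.
Read 'x': 0→{0, 3, 4, 5}; now {0, 3, 4, 5}.
Read 'z': 0→{7}, 3→{4, 6, 7}, 4→{5, 8}, 5→{0, 8}; union {0, 4, 5, 6, 7, 8}; ε-closure = {0, 2, 4, 5, 6, 7, 8}.
Read 'y': 0→{4}, 2→{0}, 4→∅, 5→{0}, 6→∅, 7→{3, 5}, 8→{2, 3}; now {0, 2, 3, 4, 5}.
Read 'z': 0→{7}, 2→∅, 3→{4, 6, 7}, 4→{5, 8}, 5→{0, 8}; union {0, 4, 5, 6, 7, 8}; ε-closure = {0, 2, 4, 5, 6, 7, 8}.
Read 'y': 0→{4}, 2→{0}, 4→∅, 5→{0}, 6→∅, 7→{3, 5}, 8→{2, 3}; now {0, 2, 3, 4, 5}.
Read 'x': 0→{0, 3, 4, 5}, 2→{0, 2, 3}, 3→{3, 4, 5, 6}, 4→∅, 5→{0}; now {0, 2, 3, 4, 5, 6}.
Read 'y': 0→{4}, 2→{0}, 3→{0, 2, 7}, 4→∅, 5→{0}, 6→∅; now {0, 2, 4, 7}.
Read 'x': 0→{0, 3, 4, 5}, 2→{0, 2, 3}, 4→∅, 7→{0, 7, 8}; now {0, 2, 3, 4, 5, 7, 8}.
Read 'z': 0→{7}, 2→∅, 3→{4, 6, 7}, 4→{5, 8}, 5→{0, 8}, 7→{1}, 8→{2, 4, 7}; now {0, 1, 2, 4, 5, 6, 7, 8}.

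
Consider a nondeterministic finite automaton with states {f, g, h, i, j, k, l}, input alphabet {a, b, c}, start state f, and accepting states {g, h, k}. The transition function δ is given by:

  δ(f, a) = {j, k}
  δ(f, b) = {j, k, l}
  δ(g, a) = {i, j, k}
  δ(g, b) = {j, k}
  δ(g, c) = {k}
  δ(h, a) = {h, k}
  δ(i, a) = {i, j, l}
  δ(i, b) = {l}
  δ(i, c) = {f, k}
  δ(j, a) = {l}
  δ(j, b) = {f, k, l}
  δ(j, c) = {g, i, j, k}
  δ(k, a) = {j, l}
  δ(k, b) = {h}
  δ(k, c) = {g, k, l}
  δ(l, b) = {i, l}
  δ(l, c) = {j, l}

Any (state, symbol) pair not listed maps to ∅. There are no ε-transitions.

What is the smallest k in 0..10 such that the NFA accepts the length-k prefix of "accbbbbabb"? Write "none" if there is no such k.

1

Start in {f}.
Read 'a': f→{j, k}; now {j, k}.
None of the earlier sets intersect F, but {j, k} does.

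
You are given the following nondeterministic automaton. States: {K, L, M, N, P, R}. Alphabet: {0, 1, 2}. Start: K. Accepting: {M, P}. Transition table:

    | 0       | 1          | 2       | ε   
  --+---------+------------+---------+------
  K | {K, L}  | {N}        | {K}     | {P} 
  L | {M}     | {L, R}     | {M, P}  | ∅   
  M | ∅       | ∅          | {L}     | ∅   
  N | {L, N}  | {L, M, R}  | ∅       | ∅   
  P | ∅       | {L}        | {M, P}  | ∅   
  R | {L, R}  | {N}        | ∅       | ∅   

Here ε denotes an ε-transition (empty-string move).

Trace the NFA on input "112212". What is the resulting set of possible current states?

{M, P}

Start: ε-closure({K}) = {K, P}.
Read '1': K→{N}, P→{L}; now {L, N}.
Read '1': L→{L, R}, N→{L, M, R}; now {L, M, R}.
Read '2': L→{M, P}, M→{L}, R→∅; now {L, M, P}.
Read '2': L→{M, P}, M→{L}, P→{M, P}; now {L, M, P}.
Read '1': L→{L, R}, M→∅, P→{L}; now {L, R}.
Read '2': L→{M, P}, R→∅; now {M, P}.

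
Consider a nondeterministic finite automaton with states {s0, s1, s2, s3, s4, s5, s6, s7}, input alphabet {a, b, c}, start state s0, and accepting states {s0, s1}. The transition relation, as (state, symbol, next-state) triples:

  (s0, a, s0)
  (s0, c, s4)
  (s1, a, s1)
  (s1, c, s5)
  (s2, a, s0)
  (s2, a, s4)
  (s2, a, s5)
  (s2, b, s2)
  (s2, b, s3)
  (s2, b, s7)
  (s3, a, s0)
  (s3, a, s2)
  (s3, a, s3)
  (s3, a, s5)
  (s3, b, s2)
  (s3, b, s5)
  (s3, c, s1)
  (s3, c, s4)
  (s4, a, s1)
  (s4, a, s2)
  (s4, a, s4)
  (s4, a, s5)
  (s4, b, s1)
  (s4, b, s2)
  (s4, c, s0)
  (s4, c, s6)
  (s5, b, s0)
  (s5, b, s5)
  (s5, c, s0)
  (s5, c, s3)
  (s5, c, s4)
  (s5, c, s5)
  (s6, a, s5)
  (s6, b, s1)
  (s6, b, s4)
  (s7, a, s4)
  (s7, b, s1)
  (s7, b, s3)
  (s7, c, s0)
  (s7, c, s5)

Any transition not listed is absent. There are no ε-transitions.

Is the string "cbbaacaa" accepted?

Yes

Start in {s0}.
Read 'c': s0→{s4}; now {s4}.
Read 'b': s4→{s1, s2}; now {s1, s2}.
Read 'b': s1→∅, s2→{s2, s3, s7}; now {s2, s3, s7}.
Read 'a': s2→{s0, s4, s5}, s3→{s0, s2, s3, s5}, s7→{s4}; now {s0, s2, s3, s4, s5}.
Read 'a': s0→{s0}, s2→{s0, s4, s5}, s3→{s0, s2, s3, s5}, s4→{s1, s2, s4, s5}, s5→∅; now {s0, s1, s2, s3, s4, s5}.
Read 'c': s0→{s4}, s1→{s5}, s2→∅, s3→{s1, s4}, s4→{s0, s6}, s5→{s0, s3, s4, s5}; now {s0, s1, s3, s4, s5, s6}.
Read 'a': s0→{s0}, s1→{s1}, s3→{s0, s2, s3, s5}, s4→{s1, s2, s4, s5}, s5→∅, s6→{s5}; now {s0, s1, s2, s3, s4, s5}.
Read 'a': s0→{s0}, s1→{s1}, s2→{s0, s4, s5}, s3→{s0, s2, s3, s5}, s4→{s1, s2, s4, s5}, s5→∅; now {s0, s1, s2, s3, s4, s5}.
The final set {s0, s1, s2, s3, s4, s5} contains the accepting states s0, s1.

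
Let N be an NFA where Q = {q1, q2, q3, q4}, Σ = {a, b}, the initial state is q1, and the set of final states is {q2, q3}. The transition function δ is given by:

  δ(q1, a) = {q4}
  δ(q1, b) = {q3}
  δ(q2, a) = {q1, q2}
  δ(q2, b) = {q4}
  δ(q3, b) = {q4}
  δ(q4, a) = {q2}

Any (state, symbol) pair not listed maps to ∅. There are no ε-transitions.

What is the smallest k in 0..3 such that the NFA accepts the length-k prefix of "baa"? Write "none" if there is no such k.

Start in {q1}.
Read 'b': {q1} → {q3}.
None of the earlier sets intersect F, but {q3} does.

1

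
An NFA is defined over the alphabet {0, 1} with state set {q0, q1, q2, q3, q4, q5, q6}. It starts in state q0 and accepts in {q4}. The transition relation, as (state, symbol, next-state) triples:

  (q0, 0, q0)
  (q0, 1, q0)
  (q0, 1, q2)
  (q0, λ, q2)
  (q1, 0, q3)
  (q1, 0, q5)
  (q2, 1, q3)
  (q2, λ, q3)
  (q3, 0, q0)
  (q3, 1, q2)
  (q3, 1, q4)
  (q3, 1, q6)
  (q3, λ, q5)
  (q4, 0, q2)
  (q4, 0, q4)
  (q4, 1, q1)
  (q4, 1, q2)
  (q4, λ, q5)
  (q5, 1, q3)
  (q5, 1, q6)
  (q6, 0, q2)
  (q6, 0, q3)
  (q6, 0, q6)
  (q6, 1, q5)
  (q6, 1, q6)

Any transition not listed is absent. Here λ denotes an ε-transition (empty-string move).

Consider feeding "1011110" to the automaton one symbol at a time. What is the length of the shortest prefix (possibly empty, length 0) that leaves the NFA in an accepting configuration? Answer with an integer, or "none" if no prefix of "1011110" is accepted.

1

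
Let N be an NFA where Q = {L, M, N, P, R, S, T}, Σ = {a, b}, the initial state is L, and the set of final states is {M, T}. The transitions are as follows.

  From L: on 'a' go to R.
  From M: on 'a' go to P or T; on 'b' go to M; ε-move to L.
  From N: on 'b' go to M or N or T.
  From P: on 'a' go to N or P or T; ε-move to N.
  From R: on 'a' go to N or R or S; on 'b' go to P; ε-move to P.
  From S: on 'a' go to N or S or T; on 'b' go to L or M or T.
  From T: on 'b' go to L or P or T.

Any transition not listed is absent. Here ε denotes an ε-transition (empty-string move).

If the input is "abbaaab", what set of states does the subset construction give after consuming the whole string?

{L, M, N, P, T}

Start in {L}.
Read 'a': {L} → {N, P, R}.
Read 'b': {N, P, R} → {L, M, N, P, T}.
Read 'b': {L, M, N, P, T} → {L, M, N, P, T}.
Read 'a': {L, M, N, P, T} → {N, P, R, T}.
Read 'a': {N, P, R, T} → {N, P, R, S, T}.
Read 'a': {N, P, R, S, T} → {N, P, R, S, T}.
Read 'b': {N, P, R, S, T} → {L, M, N, P, T}.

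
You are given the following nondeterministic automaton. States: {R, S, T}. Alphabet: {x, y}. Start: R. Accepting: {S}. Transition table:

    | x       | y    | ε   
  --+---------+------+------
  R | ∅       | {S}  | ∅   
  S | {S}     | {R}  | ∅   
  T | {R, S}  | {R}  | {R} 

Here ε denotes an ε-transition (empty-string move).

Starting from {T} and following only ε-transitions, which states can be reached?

{R, T}

Begin with {T}.
ε-move T → R; add R.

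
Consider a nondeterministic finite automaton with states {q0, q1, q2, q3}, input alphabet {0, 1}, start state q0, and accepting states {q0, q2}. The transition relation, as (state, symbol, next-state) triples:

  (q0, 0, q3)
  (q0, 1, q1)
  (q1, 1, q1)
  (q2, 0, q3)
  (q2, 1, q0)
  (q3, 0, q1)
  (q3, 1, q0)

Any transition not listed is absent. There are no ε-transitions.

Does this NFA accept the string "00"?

Start in {q0}.
Read '0': {q0} → {q3}.
Read '0': {q3} → {q1}.
The final set {q1} contains no accepting state.

No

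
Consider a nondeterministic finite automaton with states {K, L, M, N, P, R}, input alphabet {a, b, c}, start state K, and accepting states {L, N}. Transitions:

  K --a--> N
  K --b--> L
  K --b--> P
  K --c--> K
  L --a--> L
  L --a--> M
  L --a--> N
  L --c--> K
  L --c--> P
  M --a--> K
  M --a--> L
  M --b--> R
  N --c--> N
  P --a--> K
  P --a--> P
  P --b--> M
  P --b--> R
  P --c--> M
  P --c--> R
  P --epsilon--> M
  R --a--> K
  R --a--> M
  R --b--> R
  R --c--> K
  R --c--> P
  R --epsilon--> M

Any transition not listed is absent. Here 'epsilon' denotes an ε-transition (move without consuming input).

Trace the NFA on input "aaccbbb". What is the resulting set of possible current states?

Start in {K}.
Read 'a': {K} → {N}.
Read 'a': {N} → ∅.
The set is empty and remains empty for the remaining 5 symbols.

∅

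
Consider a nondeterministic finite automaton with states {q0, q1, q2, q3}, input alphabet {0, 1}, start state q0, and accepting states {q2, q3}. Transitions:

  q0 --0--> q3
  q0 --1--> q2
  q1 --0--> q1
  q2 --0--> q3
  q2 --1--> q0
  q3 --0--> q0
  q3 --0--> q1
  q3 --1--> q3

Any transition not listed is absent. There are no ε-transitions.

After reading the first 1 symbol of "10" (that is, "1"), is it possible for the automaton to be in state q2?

Start in {q0}.
Read '1': {q0} → {q2}.
State q2 is in {q2}.

Yes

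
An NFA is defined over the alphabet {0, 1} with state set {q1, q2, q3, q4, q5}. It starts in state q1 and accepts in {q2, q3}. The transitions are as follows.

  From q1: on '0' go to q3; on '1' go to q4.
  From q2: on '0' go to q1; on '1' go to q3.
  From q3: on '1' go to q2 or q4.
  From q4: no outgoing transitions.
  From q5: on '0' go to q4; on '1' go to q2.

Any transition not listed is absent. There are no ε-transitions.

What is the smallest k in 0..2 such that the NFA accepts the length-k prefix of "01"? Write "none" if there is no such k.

1

Start in {q1}.
Read '0': {q1} → {q3}.
None of the earlier sets intersect F, but {q3} does.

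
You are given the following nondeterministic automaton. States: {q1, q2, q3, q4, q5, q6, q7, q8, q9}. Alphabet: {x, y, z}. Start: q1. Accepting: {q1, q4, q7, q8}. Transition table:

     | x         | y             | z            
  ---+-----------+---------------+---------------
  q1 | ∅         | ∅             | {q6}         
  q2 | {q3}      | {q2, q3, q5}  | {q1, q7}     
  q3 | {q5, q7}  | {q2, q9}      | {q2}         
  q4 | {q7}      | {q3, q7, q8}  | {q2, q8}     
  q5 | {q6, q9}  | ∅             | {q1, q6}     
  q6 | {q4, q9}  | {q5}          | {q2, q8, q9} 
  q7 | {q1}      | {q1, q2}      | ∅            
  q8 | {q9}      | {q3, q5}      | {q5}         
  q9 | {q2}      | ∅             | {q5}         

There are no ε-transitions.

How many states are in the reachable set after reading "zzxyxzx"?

6

Start in {q1}.
Read 'z': q1→{q6}; now {q6}.
Read 'z': q6→{q2, q8, q9}; now {q2, q8, q9}.
Read 'x': q2→{q3}, q8→{q9}, q9→{q2}; now {q2, q3, q9}.
Read 'y': q2→{q2, q3, q5}, q3→{q2, q9}, q9→∅; now {q2, q3, q5, q9}.
Read 'x': q2→{q3}, q3→{q5, q7}, q5→{q6, q9}, q9→{q2}; now {q2, q3, q5, q6, q7, q9}.
Read 'z': q2→{q1, q7}, q3→{q2}, q5→{q1, q6}, q6→{q2, q8, q9}, q7→∅, q9→{q5}; now {q1, q2, q5, q6, q7, q8, q9}.
Read 'x': q1→∅, q2→{q3}, q5→{q6, q9}, q6→{q4, q9}, q7→{q1}, q8→{q9}, q9→{q2}; now {q1, q2, q3, q4, q6, q9}.
That set has 6 states.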